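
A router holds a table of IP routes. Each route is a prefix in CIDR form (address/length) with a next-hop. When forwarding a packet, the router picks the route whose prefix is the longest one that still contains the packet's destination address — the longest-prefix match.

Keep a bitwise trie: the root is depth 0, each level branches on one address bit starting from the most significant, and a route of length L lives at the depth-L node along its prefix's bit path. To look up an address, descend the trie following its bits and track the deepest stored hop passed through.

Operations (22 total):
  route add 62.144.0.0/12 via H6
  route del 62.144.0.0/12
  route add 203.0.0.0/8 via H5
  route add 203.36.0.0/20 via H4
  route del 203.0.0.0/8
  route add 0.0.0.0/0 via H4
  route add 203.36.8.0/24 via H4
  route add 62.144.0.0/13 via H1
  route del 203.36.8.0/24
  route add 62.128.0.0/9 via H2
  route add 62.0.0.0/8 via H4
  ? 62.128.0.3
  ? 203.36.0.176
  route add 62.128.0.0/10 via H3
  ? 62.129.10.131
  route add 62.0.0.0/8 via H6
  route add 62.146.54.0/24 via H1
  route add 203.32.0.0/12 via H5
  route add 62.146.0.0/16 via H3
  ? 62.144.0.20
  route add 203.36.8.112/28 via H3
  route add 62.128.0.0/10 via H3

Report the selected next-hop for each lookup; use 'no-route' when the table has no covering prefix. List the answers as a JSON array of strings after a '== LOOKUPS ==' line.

Process each operation:
  add 62.144.0.0/12 -> H6 at depth 12
  - 62.144.0.0/12 clear@12
  add 203.0.0.0/8 -> H5 at depth 8
  add 203.36.0.0/20 -> H4 at depth 20
  - 203.0.0.0/8 clear@8
  add 0.0.0.0/0 -> H4 at depth 0
  add 203.36.8.0/24 -> H4 at depth 24
  add 62.144.0.0/13 -> H1 at depth 13
  - 203.36.8.0/24 clear@24
  add 62.128.0.0/9 -> H2 at depth 9
  add 62.0.0.0/8 -> H4 at depth 8
  Q 62.128.0.3: descend 00111110100 ; hops seen [H4,H4,H2] ; pick H2
  Q 203.36.0.176: descend 11001011001001000000 ; hops seen [H4,H4] ; pick H4
  add 62.128.0.0/10 -> H3 at depth 10
  Q 62.129.10.131: descend 00111110100 ; hops seen [H4,H4,H2,H3] ; pick H3
  add 62.0.0.0/8 -> H6 at depth 8
  add 62.146.54.0/24 -> H1 at depth 24
  add 203.32.0.0/12 -> H5 at depth 12
  add 62.146.0.0/16 -> H3 at depth 16
  Q 62.144.0.20: descend 00111110100100 ; hops seen [H4,H6,H2,H3,H1] ; pick H1
  add 203.36.8.112/28 -> H3 at depth 28
  add 62.128.0.0/10 -> H3 at depth 10

== LOOKUPS ==
["H2","H4","H3","H1"]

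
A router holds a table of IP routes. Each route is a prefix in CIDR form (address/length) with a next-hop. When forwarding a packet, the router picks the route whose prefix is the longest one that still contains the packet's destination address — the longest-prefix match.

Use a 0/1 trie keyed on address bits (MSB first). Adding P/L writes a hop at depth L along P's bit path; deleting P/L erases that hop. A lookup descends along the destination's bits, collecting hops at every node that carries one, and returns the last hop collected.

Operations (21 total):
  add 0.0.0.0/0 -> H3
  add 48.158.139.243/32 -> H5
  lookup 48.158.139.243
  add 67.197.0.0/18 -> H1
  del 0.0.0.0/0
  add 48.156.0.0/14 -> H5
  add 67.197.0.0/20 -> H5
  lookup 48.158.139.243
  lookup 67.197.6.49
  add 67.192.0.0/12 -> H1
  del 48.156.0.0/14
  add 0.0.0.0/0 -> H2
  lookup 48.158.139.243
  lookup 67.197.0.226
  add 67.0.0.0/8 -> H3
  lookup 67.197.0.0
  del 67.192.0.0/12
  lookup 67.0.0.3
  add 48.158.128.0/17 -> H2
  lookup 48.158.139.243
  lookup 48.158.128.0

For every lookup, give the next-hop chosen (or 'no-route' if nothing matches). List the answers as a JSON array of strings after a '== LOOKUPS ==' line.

Process each operation:
  + 0.0.0.0/0 (H3) depth=0
  + 48.158.139.243/32 (H5) depth=32
  lookup 48.158.139.243: bits 00110000100111101000101111110011 walk d0:H3→d1:-→d2:-→d3:-→d4:-→d5:-→d6:-→d7:-→d8:-→d9:-→d10:-→d11:-→d12:-→d13:-→d14:-→d15:-→d16:-→d17:-→d18:-→d19:-→d20:-→d21:-→d22:-→d23:-→d24:-→d25:-→d26:-→d27:-→d28:-→d29:-→d30:-→d31:-→d32:H5 -> H5
  + 67.197.0.0/18 (H1) depth=18
  - 0.0.0.0/0 clear@0
  + 48.156.0.0/14 (H5) depth=14
  + 67.197.0.0/20 (H5) depth=20
  lookup 48.158.139.243: bits 00110000100111101000101111110011 walk d0:-→d1:-→d2:-→d3:-→d4:-→d5:-→d6:-→d7:-→d8:-→d9:-→d10:-→d11:-→d12:-→d13:-→d14:H5→d15:-→d16:-→d17:-→d18:-→d19:-→d20:-→d21:-→d22:-→d23:-→d24:-→d25:-→d26:-→d27:-→d28:-→d29:-→d30:-→d31:-→d32:H5 -> H5
  lookup 67.197.6.49: bits 01000011110001010000 walk d0:-→d1:-→d2:-→d3:-→d4:-→d5:-→d6:-→d7:-→d8:-→d9:-→d10:-→d11:-→d12:-→d13:-→d14:-→d15:-→d16:-→d17:-→d18:H1→d19:-→d20:H5 -> H5
  + 67.192.0.0/12 (H1) depth=12
  - 48.156.0.0/14 clear@14
  + 0.0.0.0/0 (H2) depth=0
  lookup 48.158.139.243: bits 00110000100111101000101111110011 walk d0:H2→d1:-→d2:-→d3:-→d4:-→d5:-→d6:-→d7:-→d8:-→d9:-→d10:-→d11:-→d12:-→d13:-→d14:-→d15:-→d16:-→d17:-→d18:-→d19:-→d20:-→d21:-→d22:-→d23:-→d24:-→d25:-→d26:-→d27:-→d28:-→d29:-→d30:-→d31:-→d32:H5 -> H5
  lookup 67.197.0.226: bits 01000011110001010000 walk d0:H2→d1:-→d2:-→d3:-→d4:-→d5:-→d6:-→d7:-→d8:-→d9:-→d10:-→d11:-→d12:H1→d13:-→d14:-→d15:-→d16:-→d17:-→d18:H1→d19:-→d20:H5 -> H5
  + 67.0.0.0/8 (H3) depth=8
  lookup 67.197.0.0: bits 01000011110001010000 walk d0:H2→d1:-→d2:-→d3:-→d4:-→d5:-→d6:-→d7:-→d8:H3→d9:-→d10:-→d11:-→d12:H1→d13:-→d14:-→d15:-→d16:-→d17:-→d18:H1→d19:-→d20:H5 -> H5
  - 67.192.0.0/12 clear@12
  lookup 67.0.0.3: bits 01000011 walk d0:H2→d1:-→d2:-→d3:-→d4:-→d5:-→d6:-→d7:-→d8:H3 -> H3
  + 48.158.128.0/17 (H2) depth=17
  lookup 48.158.139.243: bits 00110000100111101000101111110011 walk d0:H2→d1:-→d2:-→d3:-→d4:-→d5:-→d6:-→d7:-→d8:-→d9:-→d10:-→d11:-→d12:-→d13:-→d14:-→d15:-→d16:-→d17:H2→d18:-→d19:-→d20:-→d21:-→d22:-→d23:-→d24:-→d25:-→d26:-→d27:-→d28:-→d29:-→d30:-→d31:-→d32:H5 -> H5
  lookup 48.158.128.0: bits 00110000100111101000 walk d0:H2→d1:-→d2:-→d3:-→d4:-→d5:-→d6:-→d7:-→d8:-→d9:-→d10:-→d11:-→d12:-→d13:-→d14:-→d15:-→d16:-→d17:H2→d18:-→d19:-→d20:- -> H2

== LOOKUPS ==
["H5","H5","H5","H5","H5","H5","H3","H5","H2"]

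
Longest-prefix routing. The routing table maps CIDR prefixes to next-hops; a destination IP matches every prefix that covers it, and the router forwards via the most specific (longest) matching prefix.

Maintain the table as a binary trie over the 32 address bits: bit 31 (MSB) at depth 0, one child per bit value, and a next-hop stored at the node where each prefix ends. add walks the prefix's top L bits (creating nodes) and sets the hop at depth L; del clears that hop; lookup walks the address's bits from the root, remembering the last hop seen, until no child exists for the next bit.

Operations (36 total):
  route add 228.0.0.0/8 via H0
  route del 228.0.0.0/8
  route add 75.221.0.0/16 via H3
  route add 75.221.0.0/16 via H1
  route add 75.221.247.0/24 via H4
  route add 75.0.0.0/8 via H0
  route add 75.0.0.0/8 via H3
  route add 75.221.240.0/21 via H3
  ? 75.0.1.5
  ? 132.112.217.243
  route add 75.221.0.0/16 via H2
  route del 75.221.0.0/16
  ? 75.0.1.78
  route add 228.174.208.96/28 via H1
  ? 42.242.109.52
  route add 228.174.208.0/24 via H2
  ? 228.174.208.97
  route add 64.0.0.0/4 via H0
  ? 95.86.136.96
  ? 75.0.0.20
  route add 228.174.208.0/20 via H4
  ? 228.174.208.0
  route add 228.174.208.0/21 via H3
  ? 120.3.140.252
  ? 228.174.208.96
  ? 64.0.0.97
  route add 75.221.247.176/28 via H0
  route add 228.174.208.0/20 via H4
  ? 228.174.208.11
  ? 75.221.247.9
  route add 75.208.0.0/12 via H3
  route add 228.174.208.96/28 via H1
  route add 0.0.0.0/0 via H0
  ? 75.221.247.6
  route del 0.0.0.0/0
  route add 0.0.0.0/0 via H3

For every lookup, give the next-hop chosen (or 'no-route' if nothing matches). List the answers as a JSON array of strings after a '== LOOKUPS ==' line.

Trace:
  add 228.0.0.0/8 -> H0 at depth 8
  del 228.0.0.0/8 (clear depth 8)
  add 75.221.0.0/16 -> H3 at depth 16
  add 75.221.0.0/16 -> H1 at depth 16
  add 75.221.247.0/24 -> H4 at depth 24
  add 75.0.0.0/8 -> H0 at depth 8
  add 75.0.0.0/8 -> H3 at depth 8
  add 75.221.240.0/21 -> H3 at depth 21
  ? 75.0.1.5  path d0:-→d1:-→d2:-→d3:-→d4:-→d5:-→d6:-→d7:-→d8:H3  best=H3
  ? 132.112.217.243  path d0:-→d1:-  best=no-route
  add 75.221.0.0/16 -> H2 at depth 16
  del 75.221.0.0/16 (clear depth 16)
  ? 75.0.1.78  path d0:-→d1:-→d2:-→d3:-→d4:-→d5:-→d6:-→d7:-→d8:H3  best=H3
  add 228.174.208.96/28 -> H1 at depth 28
  ? 42.242.109.52  path d0:-→d1:-  best=no-route
  add 228.174.208.0/24 -> H2 at depth 24
  ? 228.174.208.97  path d0:-→d1:-→d2:-→d3:-→d4:-→d5:-→d6:-→d7:-→d8:-→d9:-→d10:-→d11:-→d12:-→d13:-→d14:-→d15:-→d16:-→d17:-→d18:-→d19:-→d20:-→d21:-→d22:-→d23:-→d24:H2→d25:-→d26:-→d27:-→d28:H1  best=H1
  add 64.0.0.0/4 -> H0 at depth 4
  ? 95.86.136.96  path d0:-→d1:-→d2:-→d3:-  best=no-route
  ? 75.0.0.20  path d0:-→d1:-→d2:-→d3:-→d4:H0→d5:-→d6:-→d7:-→d8:H3  best=H3
  add 228.174.208.0/20 -> H4 at depth 20
  ? 228.174.208.0  path d0:-→d1:-→d2:-→d3:-→d4:-→d5:-→d6:-→d7:-→d8:-→d9:-→d10:-→d11:-→d12:-→d13:-→d14:-→d15:-→d16:-→d17:-→d18:-→d19:-→d20:H4→d21:-→d22:-→d23:-→d24:H2→d25:-  best=H2
  add 228.174.208.0/21 -> H3 at depth 21
  ? 120.3.140.252  path d0:-→d1:-→d2:-  best=no-route
  ? 228.174.208.96  path d0:-→d1:-→d2:-→d3:-→d4:-→d5:-→d6:-→d7:-→d8:-→d9:-→d10:-→d11:-→d12:-→d13:-→d14:-→d15:-→d16:-→d17:-→d18:-→d19:-→d20:H4→d21:H3→d22:-→d23:-→d24:H2→d25:-→d26:-→d27:-→d28:H1  best=H1
  ? 64.0.0.97  path d0:-→d1:-→d2:-→d3:-→d4:H0  best=H0
  add 75.221.247.176/28 -> H0 at depth 28
  add 228.174.208.0/20 -> H4 at depth 20
  ? 228.174.208.11  path d0:-→d1:-→d2:-→d3:-→d4:-→d5:-→d6:-→d7:-→d8:-→d9:-→d10:-→d11:-→d12:-→d13:-→d14:-→d15:-→d16:-→d17:-→d18:-→d19:-→d20:H4→d21:H3→d22:-→d23:-→d24:H2→d25:-  best=H2
  ? 75.221.247.9  path d0:-→d1:-→d2:-→d3:-→d4:H0→d5:-→d6:-→d7:-→d8:H3→d9:-→d10:-→d11:-→d12:-→d13:-→d14:-→d15:-→d16:-→d17:-→d18:-→d19:-→d20:-→d21:H3→d22:-→d23:-→d24:H4  best=H4
  add 75.208.0.0/12 -> H3 at depth 12
  add 228.174.208.96/28 -> H1 at depth 28
  add 0.0.0.0/0 -> H0 at depth 0
  ? 75.221.247.6  path d0:H0→d1:-→d2:-→d3:-→d4:H0→d5:-→d6:-→d7:-→d8:H3→d9:-→d10:-→d11:-→d12:H3→d13:-→d14:-→d15:-→d16:-→d17:-→d18:-→d19:-→d20:-→d21:H3→d22:-→d23:-→d24:H4  best=H4
  del 0.0.0.0/0 (clear depth 0)
  add 0.0.0.0/0 -> H3 at depth 0

== LOOKUPS ==
["H3","no-route","H3","no-route","H1","no-route","H3","H2","no-route","H1","H0","H2","H4","H4"]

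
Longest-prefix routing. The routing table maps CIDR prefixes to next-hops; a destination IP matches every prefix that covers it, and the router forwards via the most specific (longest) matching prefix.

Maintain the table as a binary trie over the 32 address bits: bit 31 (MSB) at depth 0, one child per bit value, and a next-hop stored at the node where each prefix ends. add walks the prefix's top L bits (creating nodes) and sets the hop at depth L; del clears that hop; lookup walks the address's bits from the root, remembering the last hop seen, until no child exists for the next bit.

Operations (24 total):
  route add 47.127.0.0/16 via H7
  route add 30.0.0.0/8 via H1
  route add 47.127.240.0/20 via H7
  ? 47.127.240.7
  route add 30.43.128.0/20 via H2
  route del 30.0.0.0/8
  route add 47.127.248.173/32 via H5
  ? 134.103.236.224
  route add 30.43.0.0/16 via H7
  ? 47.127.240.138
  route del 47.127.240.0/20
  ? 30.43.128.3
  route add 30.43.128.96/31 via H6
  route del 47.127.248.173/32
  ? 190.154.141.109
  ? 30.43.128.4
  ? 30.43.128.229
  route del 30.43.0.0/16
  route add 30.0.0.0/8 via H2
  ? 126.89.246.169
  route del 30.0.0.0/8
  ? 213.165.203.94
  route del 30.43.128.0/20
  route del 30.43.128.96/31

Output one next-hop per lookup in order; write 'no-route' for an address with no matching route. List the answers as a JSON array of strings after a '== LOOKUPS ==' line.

Process each operation:
  add 47.127.0.0/16 -> H7 at depth 16
  add 30.0.0.0/8 -> H1 at depth 8
  add 47.127.240.0/20 -> H7 at depth 20
  lookup 47.127.240.7: bits 00101111011111111111 walk d0:-→d1:-→d2:-→d3:-→d4:-→d5:-→d6:-→d7:-→d8:-→d9:-→d10:-→d11:-→d12:-→d13:-→d14:-→d15:-→d16:H7→d17:-→d18:-→d19:-→d20:H7 -> H7
  add 30.43.128.0/20 -> H2 at depth 20
  del 30.0.0.0/8 (clear depth 8)
  add 47.127.248.173/32 -> H5 at depth 32
  lookup 134.103.236.224: bits ε walk d0:- -> no-route
  add 30.43.0.0/16 -> H7 at depth 16
  lookup 47.127.240.138: bits 00101111011111111111 walk d0:-→d1:-→d2:-→d3:-→d4:-→d5:-→d6:-→d7:-→d8:-→d9:-→d10:-→d11:-→d12:-→d13:-→d14:-→d15:-→d16:H7→d17:-→d18:-→d19:-→d20:H7 -> H7
  del 47.127.240.0/20 (clear depth 20)
  lookup 30.43.128.3: bits 00011110001010111000 walk d0:-→d1:-→d2:-→d3:-→d4:-→d5:-→d6:-→d7:-→d8:-→d9:-→d10:-→d11:-→d12:-→d13:-→d14:-→d15:-→d16:H7→d17:-→d18:-→d19:-→d20:H2 -> H2
  add 30.43.128.96/31 -> H6 at depth 31
  del 47.127.248.173/32 (clear depth 32)
  lookup 190.154.141.109: bits ε walk d0:- -> no-route
  lookup 30.43.128.4: bits 0001111000101011100000000 walk d0:-→d1:-→d2:-→d3:-→d4:-→d5:-→d6:-→d7:-→d8:-→d9:-→d10:-→d11:-→d12:-→d13:-→d14:-→d15:-→d16:H7→d17:-→d18:-→d19:-→d20:H2→d21:-→d22:-→d23:-→d24:-→d25:- -> H2
  lookup 30.43.128.229: bits 000111100010101110000000 walk d0:-→d1:-→d2:-→d3:-→d4:-→d5:-→d6:-→d7:-→d8:-→d9:-→d10:-→d11:-→d12:-→d13:-→d14:-→d15:-→d16:H7→d17:-→d18:-→d19:-→d20:H2→d21:-→d22:-→d23:-→d24:- -> H2
  del 30.43.0.0/16 (clear depth 16)
  add 30.0.0.0/8 -> H2 at depth 8
  lookup 126.89.246.169: bits 0 walk d0:-→d1:- -> no-route
  del 30.0.0.0/8 (clear depth 8)
  lookup 213.165.203.94: bits ε walk d0:- -> no-route
  del 30.43.128.0/20 (clear depth 20)
  del 30.43.128.96/31 (clear depth 31)

== LOOKUPS ==
["H7","no-route","H7","H2","no-route","H2","H2","no-route","no-route"]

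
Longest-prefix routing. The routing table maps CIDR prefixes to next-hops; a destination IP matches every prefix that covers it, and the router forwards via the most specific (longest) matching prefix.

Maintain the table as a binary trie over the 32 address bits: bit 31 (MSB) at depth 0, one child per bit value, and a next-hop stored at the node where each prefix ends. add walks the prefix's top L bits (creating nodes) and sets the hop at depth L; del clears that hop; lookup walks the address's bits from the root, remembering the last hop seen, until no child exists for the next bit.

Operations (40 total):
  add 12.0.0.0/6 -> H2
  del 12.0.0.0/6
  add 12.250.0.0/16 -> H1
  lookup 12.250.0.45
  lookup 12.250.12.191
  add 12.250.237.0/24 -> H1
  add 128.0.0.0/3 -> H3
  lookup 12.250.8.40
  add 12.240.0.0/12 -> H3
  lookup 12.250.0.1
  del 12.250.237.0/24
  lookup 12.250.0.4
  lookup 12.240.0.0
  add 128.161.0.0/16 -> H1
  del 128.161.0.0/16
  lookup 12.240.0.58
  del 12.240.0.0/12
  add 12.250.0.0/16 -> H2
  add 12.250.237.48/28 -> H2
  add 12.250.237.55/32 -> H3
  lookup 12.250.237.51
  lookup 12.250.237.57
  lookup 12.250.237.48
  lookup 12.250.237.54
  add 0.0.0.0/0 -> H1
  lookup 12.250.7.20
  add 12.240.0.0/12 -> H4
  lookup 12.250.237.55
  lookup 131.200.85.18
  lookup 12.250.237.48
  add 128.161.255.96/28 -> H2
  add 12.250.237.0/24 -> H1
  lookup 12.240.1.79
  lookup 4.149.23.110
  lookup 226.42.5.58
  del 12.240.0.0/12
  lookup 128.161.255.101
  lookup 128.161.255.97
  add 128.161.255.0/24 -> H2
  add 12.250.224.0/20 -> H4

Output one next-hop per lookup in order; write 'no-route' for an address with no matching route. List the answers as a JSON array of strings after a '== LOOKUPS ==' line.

Apply in order:
  add 12.0.0.0/6 -> H2 at depth 6
  del 12.0.0.0/6 (clear depth 6)
  add 12.250.0.0/16 -> H1 at depth 16
  ? 12.250.0.45  path d0:-→d1:-→d2:-→d3:-→d4:-→d5:-→d6:-→d7:-→d8:-→d9:-→d10:-→d11:-→d12:-→d13:-→d14:-→d15:-→d16:H1  best=H1
  ? 12.250.12.191  path d0:-→d1:-→d2:-→d3:-→d4:-→d5:-→d6:-→d7:-→d8:-→d9:-→d10:-→d11:-→d12:-→d13:-→d14:-→d15:-→d16:H1  best=H1
  add 12.250.237.0/24 -> H1 at depth 24
  add 128.0.0.0/3 -> H3 at depth 3
  ? 12.250.8.40  path d0:-→d1:-→d2:-→d3:-→d4:-→d5:-→d6:-→d7:-→d8:-→d9:-→d10:-→d11:-→d12:-→d13:-→d14:-→d15:-→d16:H1  best=H1
  add 12.240.0.0/12 -> H3 at depth 12
  ? 12.250.0.1  path d0:-→d1:-→d2:-→d3:-→d4:-→d5:-→d6:-→d7:-→d8:-→d9:-→d10:-→d11:-→d12:H3→d13:-→d14:-→d15:-→d16:H1  best=H1
  del 12.250.237.0/24 (clear depth 24)
  ? 12.250.0.4  path d0:-→d1:-→d2:-→d3:-→d4:-→d5:-→d6:-→d7:-→d8:-→d9:-→d10:-→d11:-→d12:H3→d13:-→d14:-→d15:-→d16:H1  best=H1
  ? 12.240.0.0  path d0:-→d1:-→d2:-→d3:-→d4:-→d5:-→d6:-→d7:-→d8:-→d9:-→d10:-→d11:-→d12:H3  best=H3
  add 128.161.0.0/16 -> H1 at depth 16
  del 128.161.0.0/16 (clear depth 16)
  ? 12.240.0.58  path d0:-→d1:-→d2:-→d3:-→d4:-→d5:-→d6:-→d7:-→d8:-→d9:-→d10:-→d11:-→d12:H3  best=H3
  del 12.240.0.0/12 (clear depth 12)
  add 12.250.0.0/16 -> H2 at depth 16
  add 12.250.237.48/28 -> H2 at depth 28
  add 12.250.237.55/32 -> H3 at depth 32
  ? 12.250.237.51  path d0:-→d1:-→d2:-→d3:-→d4:-→d5:-→d6:-→d7:-→d8:-→d9:-→d10:-→d11:-→d12:-→d13:-→d14:-→d15:-→d16:H2→d17:-→d18:-→d19:-→d20:-→d21:-→d22:-→d23:-→d24:-→d25:-→d26:-→d27:-→d28:H2→d29:-  best=H2
  ? 12.250.237.57  path d0:-→d1:-→d2:-→d3:-→d4:-→d5:-→d6:-→d7:-→d8:-→d9:-→d10:-→d11:-→d12:-→d13:-→d14:-→d15:-→d16:H2→d17:-→d18:-→d19:-→d20:-→d21:-→d22:-→d23:-→d24:-→d25:-→d26:-→d27:-→d28:H2  best=H2
  ? 12.250.237.48  path d0:-→d1:-→d2:-→d3:-→d4:-→d5:-→d6:-→d7:-→d8:-→d9:-→d10:-→d11:-→d12:-→d13:-→d14:-→d15:-→d16:H2→d17:-→d18:-→d19:-→d20:-→d21:-→d22:-→d23:-→d24:-→d25:-→d26:-→d27:-→d28:H2→d29:-  best=H2
  ? 12.250.237.54  path d0:-→d1:-→d2:-→d3:-→d4:-→d5:-→d6:-→d7:-→d8:-→d9:-→d10:-→d11:-→d12:-→d13:-→d14:-→d15:-→d16:H2→d17:-→d18:-→d19:-→d20:-→d21:-→d22:-→d23:-→d24:-→d25:-→d26:-→d27:-→d28:H2→d29:-→d30:-→d31:-  best=H2
  add 0.0.0.0/0 -> H1 at depth 0
  ? 12.250.7.20  path d0:H1→d1:-→d2:-→d3:-→d4:-→d5:-→d6:-→d7:-→d8:-→d9:-→d10:-→d11:-→d12:-→d13:-→d14:-→d15:-→d16:H2  best=H2
  add 12.240.0.0/12 -> H4 at depth 12
  ? 12.250.237.55  path d0:H1→d1:-→d2:-→d3:-→d4:-→d5:-→d6:-→d7:-→d8:-→d9:-→d10:-→d11:-→d12:H4→d13:-→d14:-→d15:-→d16:H2→d17:-→d18:-→d19:-→d20:-→d21:-→d22:-→d23:-→d24:-→d25:-→d26:-→d27:-→d28:H2→d29:-→d30:-→d31:-→d32:H3  best=H3
  ? 131.200.85.18  path d0:H1→d1:-→d2:-→d3:H3→d4:-→d5:-→d6:-  best=H3
  ? 12.250.237.48  path d0:H1→d1:-→d2:-→d3:-→d4:-→d5:-→d6:-→d7:-→d8:-→d9:-→d10:-→d11:-→d12:H4→d13:-→d14:-→d15:-→d16:H2→d17:-→d18:-→d19:-→d20:-→d21:-→d22:-→d23:-→d24:-→d25:-→d26:-→d27:-→d28:H2→d29:-  best=H2
  add 128.161.255.96/28 -> H2 at depth 28
  add 12.250.237.0/24 -> H1 at depth 24
  ? 12.240.1.79  path d0:H1→d1:-→d2:-→d3:-→d4:-→d5:-→d6:-→d7:-→d8:-→d9:-→d10:-→d11:-→d12:H4  best=H4
  ? 4.149.23.110  path d0:H1→d1:-→d2:-→d3:-→d4:-  best=H1
  ? 226.42.5.58  path d0:H1→d1:-  best=H1
  del 12.240.0.0/12 (clear depth 12)
  ? 128.161.255.101  path d0:H1→d1:-→d2:-→d3:H3→d4:-→d5:-→d6:-→d7:-→d8:-→d9:-→d10:-→d11:-→d12:-→d13:-→d14:-→d15:-→d16:-→d17:-→d18:-→d19:-→d20:-→d21:-→d22:-→d23:-→d24:-→d25:-→d26:-→d27:-→d28:H2  best=H2
  ? 128.161.255.97  path d0:H1→d1:-→d2:-→d3:H3→d4:-→d5:-→d6:-→d7:-→d8:-→d9:-→d10:-→d11:-→d12:-→d13:-→d14:-→d15:-→d16:-→d17:-→d18:-→d19:-→d20:-→d21:-→d22:-→d23:-→d24:-→d25:-→d26:-→d27:-→d28:H2  best=H2
  add 128.161.255.0/24 -> H2 at depth 24
  add 12.250.224.0/20 -> H4 at depth 20

== LOOKUPS ==
["H1","H1","H1","H1","H1","H3","H3","H2","H2","H2","H2","H2","H3","H3","H2","H4","H1","H1","H2","H2"]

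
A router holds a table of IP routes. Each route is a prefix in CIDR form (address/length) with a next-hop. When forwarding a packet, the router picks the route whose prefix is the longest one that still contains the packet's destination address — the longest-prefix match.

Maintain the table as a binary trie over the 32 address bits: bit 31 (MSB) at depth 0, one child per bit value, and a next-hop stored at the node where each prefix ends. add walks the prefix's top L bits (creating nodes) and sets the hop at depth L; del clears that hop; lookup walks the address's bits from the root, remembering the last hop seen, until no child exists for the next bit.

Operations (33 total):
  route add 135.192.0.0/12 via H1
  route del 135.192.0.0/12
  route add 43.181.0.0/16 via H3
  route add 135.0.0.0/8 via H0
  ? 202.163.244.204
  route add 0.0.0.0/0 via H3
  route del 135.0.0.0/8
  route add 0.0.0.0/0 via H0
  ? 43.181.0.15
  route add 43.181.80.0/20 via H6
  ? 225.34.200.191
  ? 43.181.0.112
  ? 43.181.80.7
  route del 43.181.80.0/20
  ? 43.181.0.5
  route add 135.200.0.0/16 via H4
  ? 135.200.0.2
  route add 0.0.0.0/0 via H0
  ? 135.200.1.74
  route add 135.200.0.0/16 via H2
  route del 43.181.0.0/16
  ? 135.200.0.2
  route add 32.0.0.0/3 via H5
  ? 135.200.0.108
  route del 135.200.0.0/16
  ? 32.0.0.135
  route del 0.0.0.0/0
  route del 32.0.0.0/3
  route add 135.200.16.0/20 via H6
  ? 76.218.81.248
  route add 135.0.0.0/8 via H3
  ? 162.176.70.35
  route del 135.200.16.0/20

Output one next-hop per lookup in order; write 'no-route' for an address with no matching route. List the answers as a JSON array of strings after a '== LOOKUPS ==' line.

Process each operation:
  + 135.192.0.0/12 (H1) depth=12
  - 135.192.0.0/12 clear@12
  + 43.181.0.0/16 (H3) depth=16
  + 135.0.0.0/8 (H0) depth=8
  Q 202.163.244.204: descend 1 ; hops seen [∅] ; pick no-route
  + 0.0.0.0/0 (H3) depth=0
  - 135.0.0.0/8 clear@8
  + 0.0.0.0/0 (H0) depth=0
  Q 43.181.0.15: descend 0010101110110101 ; hops seen [H0,H3] ; pick H3
  + 43.181.80.0/20 (H6) depth=20
  Q 225.34.200.191: descend 1 ; hops seen [H0] ; pick H0
  Q 43.181.0.112: descend 00101011101101010 ; hops seen [H0,H3] ; pick H3
  Q 43.181.80.7: descend 00101011101101010101 ; hops seen [H0,H3,H6] ; pick H6
  - 43.181.80.0/20 clear@20
  Q 43.181.0.5: descend 00101011101101010 ; hops seen [H0,H3] ; pick H3
  + 135.200.0.0/16 (H4) depth=16
  Q 135.200.0.2: descend 1000011111001000 ; hops seen [H0,H4] ; pick H4
  + 0.0.0.0/0 (H0) depth=0
  Q 135.200.1.74: descend 1000011111001000 ; hops seen [H0,H4] ; pick H4
  + 135.200.0.0/16 (H2) depth=16
  - 43.181.0.0/16 clear@16
  Q 135.200.0.2: descend 1000011111001000 ; hops seen [H0,H2] ; pick H2
  + 32.0.0.0/3 (H5) depth=3
  Q 135.200.0.108: descend 1000011111001000 ; hops seen [H0,H2] ; pick H2
  - 135.200.0.0/16 clear@16
  Q 32.0.0.135: descend 0010 ; hops seen [H0,H5] ; pick H5
  - 0.0.0.0/0 clear@0
  - 32.0.0.0/3 clear@3
  + 135.200.16.0/20 (H6) depth=20
  Q 76.218.81.248: descend 0 ; hops seen [∅] ; pick no-route
  + 135.0.0.0/8 (H3) depth=8
  Q 162.176.70.35: descend 10 ; hops seen [∅] ; pick no-route
  - 135.200.16.0/20 clear@20

== LOOKUPS ==
["no-route","H3","H0","H3","H6","H3","H4","H4","H2","H2","H5","no-route","no-route"]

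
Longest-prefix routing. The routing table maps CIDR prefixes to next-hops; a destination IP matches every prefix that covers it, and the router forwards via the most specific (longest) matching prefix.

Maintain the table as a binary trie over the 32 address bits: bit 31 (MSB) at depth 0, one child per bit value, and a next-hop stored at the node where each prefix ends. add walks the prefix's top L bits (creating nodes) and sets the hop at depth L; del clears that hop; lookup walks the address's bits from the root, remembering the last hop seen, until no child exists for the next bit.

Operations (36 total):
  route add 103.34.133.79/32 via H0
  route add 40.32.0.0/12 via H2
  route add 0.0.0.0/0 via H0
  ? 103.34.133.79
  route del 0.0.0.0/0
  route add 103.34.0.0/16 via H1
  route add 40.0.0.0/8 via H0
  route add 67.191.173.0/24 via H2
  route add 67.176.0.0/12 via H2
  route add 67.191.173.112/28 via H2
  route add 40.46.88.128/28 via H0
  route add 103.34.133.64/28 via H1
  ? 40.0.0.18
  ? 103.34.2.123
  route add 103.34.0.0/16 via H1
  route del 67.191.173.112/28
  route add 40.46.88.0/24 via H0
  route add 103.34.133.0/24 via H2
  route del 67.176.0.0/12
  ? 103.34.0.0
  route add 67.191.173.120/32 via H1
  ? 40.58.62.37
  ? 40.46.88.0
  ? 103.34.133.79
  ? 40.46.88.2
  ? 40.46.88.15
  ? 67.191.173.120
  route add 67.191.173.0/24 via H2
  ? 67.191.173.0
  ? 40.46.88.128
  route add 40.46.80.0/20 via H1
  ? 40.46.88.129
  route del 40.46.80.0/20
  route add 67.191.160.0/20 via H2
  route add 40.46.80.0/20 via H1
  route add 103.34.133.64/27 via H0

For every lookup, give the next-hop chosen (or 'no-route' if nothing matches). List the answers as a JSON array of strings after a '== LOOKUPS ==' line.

Process each operation:
  add 103.34.133.79/32 -> H0 at depth 32
  add 40.32.0.0/12 -> H2 at depth 12
  add 0.0.0.0/0 -> H0 at depth 0
  lookup 103.34.133.79: bits 01100111001000101000010101001111 walk d0:H0→d1:-→d2:-→d3:-→d4:-→d5:-→d6:-→d7:-→d8:-→d9:-→d10:-→d11:-→d12:-→d13:-→d14:-→d15:-→d16:-→d17:-→d18:-→d19:-→d20:-→d21:-→d22:-→d23:-→d24:-→d25:-→d26:-→d27:-→d28:-→d29:-→d30:-→d31:-→d32:H0 -> H0
  - 0.0.0.0/0 clear@0
  add 103.34.0.0/16 -> H1 at depth 16
  add 40.0.0.0/8 -> H0 at depth 8
  add 67.191.173.0/24 -> H2 at depth 24
  add 67.176.0.0/12 -> H2 at depth 12
  add 67.191.173.112/28 -> H2 at depth 28
  add 40.46.88.128/28 -> H0 at depth 28
  add 103.34.133.64/28 -> H1 at depth 28
  lookup 40.0.0.18: bits 0010100000 walk d0:-→d1:-→d2:-→d3:-→d4:-→d5:-→d6:-→d7:-→d8:H0→d9:-→d10:- -> H0
  lookup 103.34.2.123: bits 0110011100100010 walk d0:-→d1:-→d2:-→d3:-→d4:-→d5:-→d6:-→d7:-→d8:-→d9:-→d10:-→d11:-→d12:-→d13:-→d14:-→d15:-→d16:H1 -> H1
  add 103.34.0.0/16 -> H1 at depth 16
  - 67.191.173.112/28 clear@28
  add 40.46.88.0/24 -> H0 at depth 24
  add 103.34.133.0/24 -> H2 at depth 24
  - 67.176.0.0/12 clear@12
  lookup 103.34.0.0: bits 0110011100100010 walk d0:-→d1:-→d2:-→d3:-→d4:-→d5:-→d6:-→d7:-→d8:-→d9:-→d10:-→d11:-→d12:-→d13:-→d14:-→d15:-→d16:H1 -> H1
  add 67.191.173.120/32 -> H1 at depth 32
  lookup 40.58.62.37: bits 00101000001 walk d0:-→d1:-→d2:-→d3:-→d4:-→d5:-→d6:-→d7:-→d8:H0→d9:-→d10:-→d11:- -> H0
  lookup 40.46.88.0: bits 001010000010111001011000 walk d0:-→d1:-→d2:-→d3:-→d4:-→d5:-→d6:-→d7:-→d8:H0→d9:-→d10:-→d11:-→d12:H2→d13:-→d14:-→d15:-→d16:-→d17:-→d18:-→d19:-→d20:-→d21:-→d22:-→d23:-→d24:H0 -> H0
  lookup 103.34.133.79: bits 01100111001000101000010101001111 walk d0:-→d1:-→d2:-→d3:-→d4:-→d5:-→d6:-→d7:-→d8:-→d9:-→d10:-→d11:-→d12:-→d13:-→d14:-→d15:-→d16:H1→d17:-→d18:-→d19:-→d20:-→d21:-→d22:-→d23:-→d24:H2→d25:-→d26:-→d27:-→d28:H1→d29:-→d30:-→d31:-→d32:H0 -> H0
  lookup 40.46.88.2: bits 001010000010111001011000 walk d0:-→d1:-→d2:-→d3:-→d4:-→d5:-→d6:-→d7:-→d8:H0→d9:-→d10:-→d11:-→d12:H2→d13:-→d14:-→d15:-→d16:-→d17:-→d18:-→d19:-→d20:-→d21:-→d22:-→d23:-→d24:H0 -> H0
  lookup 40.46.88.15: bits 001010000010111001011000 walk d0:-→d1:-→d2:-→d3:-→d4:-→d5:-→d6:-→d7:-→d8:H0→d9:-→d10:-→d11:-→d12:H2→d13:-→d14:-→d15:-→d16:-→d17:-→d18:-→d19:-→d20:-→d21:-→d22:-→d23:-→d24:H0 -> H0
  lookup 67.191.173.120: bits 01000011101111111010110101111000 walk d0:-→d1:-→d2:-→d3:-→d4:-→d5:-→d6:-→d7:-→d8:-→d9:-→d10:-→d11:-→d12:-→d13:-→d14:-→d15:-→d16:-→d17:-→d18:-→d19:-→d20:-→d21:-→d22:-→d23:-→d24:H2→d25:-→d26:-→d27:-→d28:-→d29:-→d30:-→d31:-→d32:H1 -> H1
  add 67.191.173.0/24 -> H2 at depth 24
  lookup 67.191.173.0: bits 0100001110111111101011010 walk d0:-→d1:-→d2:-→d3:-→d4:-→d5:-→d6:-→d7:-→d8:-→d9:-→d10:-→d11:-→d12:-→d13:-→d14:-→d15:-→d16:-→d17:-→d18:-→d19:-→d20:-→d21:-→d22:-→d23:-→d24:H2→d25:- -> H2
  lookup 40.46.88.128: bits 0010100000101110010110001000 walk d0:-→d1:-→d2:-→d3:-→d4:-→d5:-→d6:-→d7:-→d8:H0→d9:-→d10:-→d11:-→d12:H2→d13:-→d14:-→d15:-→d16:-→d17:-→d18:-→d19:-→d20:-→d21:-→d22:-→d23:-→d24:H0→d25:-→d26:-→d27:-→d28:H0 -> H0
  add 40.46.80.0/20 -> H1 at depth 20
  lookup 40.46.88.129: bits 0010100000101110010110001000 walk d0:-→d1:-→d2:-→d3:-→d4:-→d5:-→d6:-→d7:-→d8:H0→d9:-→d10:-→d11:-→d12:H2→d13:-→d14:-→d15:-→d16:-→d17:-→d18:-→d19:-→d20:H1→d21:-→d22:-→d23:-→d24:H0→d25:-→d26:-→d27:-→d28:H0 -> H0
  - 40.46.80.0/20 clear@20
  add 67.191.160.0/20 -> H2 at depth 20
  add 40.46.80.0/20 -> H1 at depth 20
  add 103.34.133.64/27 -> H0 at depth 27

== LOOKUPS ==
["H0","H0","H1","H1","H0","H0","H0","H0","H0","H1","H2","H0","H0"]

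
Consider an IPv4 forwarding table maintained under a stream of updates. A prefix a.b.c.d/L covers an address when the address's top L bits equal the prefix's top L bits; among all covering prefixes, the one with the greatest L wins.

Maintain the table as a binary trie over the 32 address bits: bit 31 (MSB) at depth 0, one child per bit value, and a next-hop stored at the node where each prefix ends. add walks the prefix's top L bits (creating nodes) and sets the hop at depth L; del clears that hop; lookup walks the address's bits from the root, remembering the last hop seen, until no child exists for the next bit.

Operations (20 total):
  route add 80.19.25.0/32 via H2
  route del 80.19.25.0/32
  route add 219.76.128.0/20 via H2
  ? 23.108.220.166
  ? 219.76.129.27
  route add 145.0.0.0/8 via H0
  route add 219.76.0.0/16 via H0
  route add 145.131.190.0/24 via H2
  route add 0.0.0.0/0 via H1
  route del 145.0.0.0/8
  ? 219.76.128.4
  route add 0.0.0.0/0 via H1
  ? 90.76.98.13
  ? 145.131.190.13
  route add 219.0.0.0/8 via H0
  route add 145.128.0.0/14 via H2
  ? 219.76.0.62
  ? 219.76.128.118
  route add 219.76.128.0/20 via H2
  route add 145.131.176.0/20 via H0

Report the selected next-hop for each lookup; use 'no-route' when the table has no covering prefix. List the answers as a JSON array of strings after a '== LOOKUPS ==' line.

Process each operation:
  + 80.19.25.0/32 (H2) depth=32
  del 80.19.25.0/32 (clear depth 32)
  + 219.76.128.0/20 (H2) depth=20
  lookup 23.108.220.166: bits 0 walk d0:-→d1:- -> no-route
  lookup 219.76.129.27: bits 11011011010011001000 walk d0:-→d1:-→d2:-→d3:-→d4:-→d5:-→d6:-→d7:-→d8:-→d9:-→d10:-→d11:-→d12:-→d13:-→d14:-→d15:-→d16:-→d17:-→d18:-→d19:-→d20:H2 -> H2
  + 145.0.0.0/8 (H0) depth=8
  + 219.76.0.0/16 (H0) depth=16
  + 145.131.190.0/24 (H2) depth=24
  + 0.0.0.0/0 (H1) depth=0
  del 145.0.0.0/8 (clear depth 8)
  lookup 219.76.128.4: bits 11011011010011001000 walk d0:H1→d1:-→d2:-→d3:-→d4:-→d5:-→d6:-→d7:-→d8:-→d9:-→d10:-→d11:-→d12:-→d13:-→d14:-→d15:-→d16:H0→d17:-→d18:-→d19:-→d20:H2 -> H2
  + 0.0.0.0/0 (H1) depth=0
  lookup 90.76.98.13: bits 0101 walk d0:H1→d1:-→d2:-→d3:-→d4:- -> H1
  lookup 145.131.190.13: bits 100100011000001110111110 walk d0:H1→d1:-→d2:-→d3:-→d4:-→d5:-→d6:-→d7:-→d8:-→d9:-→d10:-→d11:-→d12:-→d13:-→d14:-→d15:-→d16:-→d17:-→d18:-→d19:-→d20:-→d21:-→d22:-→d23:-→d24:H2 -> H2
  + 219.0.0.0/8 (H0) depth=8
  + 145.128.0.0/14 (H2) depth=14
  lookup 219.76.0.62: bits 1101101101001100 walk d0:H1→d1:-→d2:-→d3:-→d4:-→d5:-→d6:-→d7:-→d8:H0→d9:-→d10:-→d11:-→d12:-→d13:-→d14:-→d15:-→d16:H0 -> H0
  lookup 219.76.128.118: bits 11011011010011001000 walk d0:H1→d1:-→d2:-→d3:-→d4:-→d5:-→d6:-→d7:-→d8:H0→d9:-→d10:-→d11:-→d12:-→d13:-→d14:-→d15:-→d16:H0→d17:-→d18:-→d19:-→d20:H2 -> H2
  + 219.76.128.0/20 (H2) depth=20
  + 145.131.176.0/20 (H0) depth=20

== LOOKUPS ==
["no-route","H2","H2","H1","H2","H0","H2"]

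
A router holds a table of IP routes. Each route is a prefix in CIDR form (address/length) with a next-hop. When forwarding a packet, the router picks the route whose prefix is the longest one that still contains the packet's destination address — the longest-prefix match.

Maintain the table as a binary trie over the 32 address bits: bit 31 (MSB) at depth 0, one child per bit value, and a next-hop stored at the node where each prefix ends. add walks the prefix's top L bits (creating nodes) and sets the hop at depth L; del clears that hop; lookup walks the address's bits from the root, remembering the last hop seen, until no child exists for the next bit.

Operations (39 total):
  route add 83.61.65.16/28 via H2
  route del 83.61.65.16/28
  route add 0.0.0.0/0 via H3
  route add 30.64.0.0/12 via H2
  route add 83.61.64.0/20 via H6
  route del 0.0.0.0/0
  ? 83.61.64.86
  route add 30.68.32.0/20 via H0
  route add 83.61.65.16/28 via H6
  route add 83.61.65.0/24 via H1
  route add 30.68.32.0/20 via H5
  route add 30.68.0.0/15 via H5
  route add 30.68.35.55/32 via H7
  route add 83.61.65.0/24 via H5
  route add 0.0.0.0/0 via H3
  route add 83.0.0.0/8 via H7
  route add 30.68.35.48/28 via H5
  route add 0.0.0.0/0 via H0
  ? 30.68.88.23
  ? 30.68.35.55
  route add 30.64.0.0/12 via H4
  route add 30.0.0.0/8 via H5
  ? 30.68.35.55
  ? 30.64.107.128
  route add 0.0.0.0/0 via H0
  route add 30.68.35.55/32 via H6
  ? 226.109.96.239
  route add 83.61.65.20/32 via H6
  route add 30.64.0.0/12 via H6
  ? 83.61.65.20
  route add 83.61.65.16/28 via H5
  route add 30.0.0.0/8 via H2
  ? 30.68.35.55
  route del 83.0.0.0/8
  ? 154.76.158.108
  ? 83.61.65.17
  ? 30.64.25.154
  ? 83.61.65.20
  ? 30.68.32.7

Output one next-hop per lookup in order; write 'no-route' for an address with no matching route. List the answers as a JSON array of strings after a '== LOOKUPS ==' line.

Process each operation:
  + 83.61.65.16/28 (H2) depth=28
  - 83.61.65.16/28 clear@28
  + 0.0.0.0/0 (H3) depth=0
  + 30.64.0.0/12 (H2) depth=12
  + 83.61.64.0/20 (H6) depth=20
  - 0.0.0.0/0 clear@0
  ? 83.61.64.86  path d0:-→d1:-→d2:-→d3:-→d4:-→d5:-→d6:-→d7:-→d8:-→d9:-→d10:-→d11:-→d12:-→d13:-→d14:-→d15:-→d16:-→d17:-→d18:-→d19:-→d20:H6→d21:-→d22:-→d23:-  best=H6
  + 30.68.32.0/20 (H0) depth=20
  + 83.61.65.16/28 (H6) depth=28
  + 83.61.65.0/24 (H1) depth=24
  + 30.68.32.0/20 (H5) depth=20
  + 30.68.0.0/15 (H5) depth=15
  + 30.68.35.55/32 (H7) depth=32
  + 83.61.65.0/24 (H5) depth=24
  + 0.0.0.0/0 (H3) depth=0
  + 83.0.0.0/8 (H7) depth=8
  + 30.68.35.48/28 (H5) depth=28
  + 0.0.0.0/0 (H0) depth=0
  ? 30.68.88.23  path d0:H0→d1:-→d2:-→d3:-→d4:-→d5:-→d6:-→d7:-→d8:-→d9:-→d10:-→d11:-→d12:H2→d13:-→d14:-→d15:H5→d16:-→d17:-  best=H5
  ? 30.68.35.55  path d0:H0→d1:-→d2:-→d3:-→d4:-→d5:-→d6:-→d7:-→d8:-→d9:-→d10:-→d11:-→d12:H2→d13:-→d14:-→d15:H5→d16:-→d17:-→d18:-→d19:-→d20:H5→d21:-→d22:-→d23:-→d24:-→d25:-→d26:-→d27:-→d28:H5→d29:-→d30:-→d31:-→d32:H7  best=H7
  + 30.64.0.0/12 (H4) depth=12
  + 30.0.0.0/8 (H5) depth=8
  ? 30.68.35.55  path d0:H0→d1:-→d2:-→d3:-→d4:-→d5:-→d6:-→d7:-→d8:H5→d9:-→d10:-→d11:-→d12:H4→d13:-→d14:-→d15:H5→d16:-→d17:-→d18:-→d19:-→d20:H5→d21:-→d22:-→d23:-→d24:-→d25:-→d26:-→d27:-→d28:H5→d29:-→d30:-→d31:-→d32:H7  best=H7
  ? 30.64.107.128  path d0:H0→d1:-→d2:-→d3:-→d4:-→d5:-→d6:-→d7:-→d8:H5→d9:-→d10:-→d11:-→d12:H4→d13:-  best=H4
  + 0.0.0.0/0 (H0) depth=0
  + 30.68.35.55/32 (H6) depth=32
  ? 226.109.96.239  path d0:H0  best=H0
  + 83.61.65.20/32 (H6) depth=32
  + 30.64.0.0/12 (H6) depth=12
  ? 83.61.65.20  path d0:H0→d1:-→d2:-→d3:-→d4:-→d5:-→d6:-→d7:-→d8:H7→d9:-→d10:-→d11:-→d12:-→d13:-→d14:-→d15:-→d16:-→d17:-→d18:-→d19:-→d20:H6→d21:-→d22:-→d23:-→d24:H5→d25:-→d26:-→d27:-→d28:H6→d29:-→d30:-→d31:-→d32:H6  best=H6
  + 83.61.65.16/28 (H5) depth=28
  + 30.0.0.0/8 (H2) depth=8
  ? 30.68.35.55  path d0:H0→d1:-→d2:-→d3:-→d4:-→d5:-→d6:-→d7:-→d8:H2→d9:-→d10:-→d11:-→d12:H6→d13:-→d14:-→d15:H5→d16:-→d17:-→d18:-→d19:-→d20:H5→d21:-→d22:-→d23:-→d24:-→d25:-→d26:-→d27:-→d28:H5→d29:-→d30:-→d31:-→d32:H6  best=H6
  - 83.0.0.0/8 clear@8
  ? 154.76.158.108  path d0:H0  best=H0
  ? 83.61.65.17  path d0:H0→d1:-→d2:-→d3:-→d4:-→d5:-→d6:-→d7:-→d8:-→d9:-→d10:-→d11:-→d12:-→d13:-→d14:-→d15:-→d16:-→d17:-→d18:-→d19:-→d20:H6→d21:-→d22:-→d23:-→d24:H5→d25:-→d26:-→d27:-→d28:H5→d29:-  best=H5
  ? 30.64.25.154  path d0:H0→d1:-→d2:-→d3:-→d4:-→d5:-→d6:-→d7:-→d8:H2→d9:-→d10:-→d11:-→d12:H6→d13:-  best=H6
  ? 83.61.65.20  path d0:H0→d1:-→d2:-→d3:-→d4:-→d5:-→d6:-→d7:-→d8:-→d9:-→d10:-→d11:-→d12:-→d13:-→d14:-→d15:-→d16:-→d17:-→d18:-→d19:-→d20:H6→d21:-→d22:-→d23:-→d24:H5→d25:-→d26:-→d27:-→d28:H5→d29:-→d30:-→d31:-→d32:H6  best=H6
  ? 30.68.32.7  path d0:H0→d1:-→d2:-→d3:-→d4:-→d5:-→d6:-→d7:-→d8:H2→d9:-→d10:-→d11:-→d12:H6→d13:-→d14:-→d15:H5→d16:-→d17:-→d18:-→d19:-→d20:H5→d21:-→d22:-  best=H5

== LOOKUPS ==
["H6","H5","H7","H7","H4","H0","H6","H6","H0","H5","H6","H6","H5"]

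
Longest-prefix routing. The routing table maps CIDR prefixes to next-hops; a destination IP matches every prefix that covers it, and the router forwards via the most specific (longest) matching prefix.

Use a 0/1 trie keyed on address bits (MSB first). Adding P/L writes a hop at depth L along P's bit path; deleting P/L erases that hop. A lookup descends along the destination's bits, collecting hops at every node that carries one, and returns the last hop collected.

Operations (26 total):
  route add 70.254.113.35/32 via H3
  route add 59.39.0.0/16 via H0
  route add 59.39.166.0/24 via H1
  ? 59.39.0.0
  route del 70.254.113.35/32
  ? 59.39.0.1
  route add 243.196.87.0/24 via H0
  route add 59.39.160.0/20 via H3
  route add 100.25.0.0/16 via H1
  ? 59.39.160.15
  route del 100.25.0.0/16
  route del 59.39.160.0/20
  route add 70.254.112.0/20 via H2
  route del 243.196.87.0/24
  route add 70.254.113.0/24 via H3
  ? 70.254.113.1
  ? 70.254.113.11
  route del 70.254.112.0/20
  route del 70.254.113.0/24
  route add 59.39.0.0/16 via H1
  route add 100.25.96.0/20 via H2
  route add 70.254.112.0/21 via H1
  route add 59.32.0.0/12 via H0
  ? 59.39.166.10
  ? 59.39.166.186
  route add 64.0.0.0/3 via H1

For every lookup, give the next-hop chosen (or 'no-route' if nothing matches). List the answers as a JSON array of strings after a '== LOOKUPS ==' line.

Process each operation:
  + 70.254.113.35/32 (H3) depth=32
  + 59.39.0.0/16 (H0) depth=16
  + 59.39.166.0/24 (H1) depth=24
  lookup 59.39.0.0: bits 0011101100100111 walk d0:-→d1:-→d2:-→d3:-→d4:-→d5:-→d6:-→d7:-→d8:-→d9:-→d10:-→d11:-→d12:-→d13:-→d14:-→d15:-→d16:H0 -> H0
  - 70.254.113.35/32 clear@32
  lookup 59.39.0.1: bits 0011101100100111 walk d0:-→d1:-→d2:-→d3:-→d4:-→d5:-→d6:-→d7:-→d8:-→d9:-→d10:-→d11:-→d12:-→d13:-→d14:-→d15:-→d16:H0 -> H0
  + 243.196.87.0/24 (H0) depth=24
  + 59.39.160.0/20 (H3) depth=20
  + 100.25.0.0/16 (H1) depth=16
  lookup 59.39.160.15: bits 001110110010011110100 walk d0:-→d1:-→d2:-→d3:-→d4:-→d5:-→d6:-→d7:-→d8:-→d9:-→d10:-→d11:-→d12:-→d13:-→d14:-→d15:-→d16:H0→d17:-→d18:-→d19:-→d20:H3→d21:- -> H3
  - 100.25.0.0/16 clear@16
  - 59.39.160.0/20 clear@20
  + 70.254.112.0/20 (H2) depth=20
  - 243.196.87.0/24 clear@24
  + 70.254.113.0/24 (H3) depth=24
  lookup 70.254.113.1: bits 01000110111111100111000100 walk d0:-→d1:-→d2:-→d3:-→d4:-→d5:-→d6:-→d7:-→d8:-→d9:-→d10:-→d11:-→d12:-→d13:-→d14:-→d15:-→d16:-→d17:-→d18:-→d19:-→d20:H2→d21:-→d22:-→d23:-→d24:H3→d25:-→d26:- -> H3
  lookup 70.254.113.11: bits 01000110111111100111000100 walk d0:-→d1:-→d2:-→d3:-→d4:-→d5:-→d6:-→d7:-→d8:-→d9:-→d10:-→d11:-→d12:-→d13:-→d14:-→d15:-→d16:-→d17:-→d18:-→d19:-→d20:H2→d21:-→d22:-→d23:-→d24:H3→d25:-→d26:- -> H3
  - 70.254.112.0/20 clear@20
  - 70.254.113.0/24 clear@24
  + 59.39.0.0/16 (H1) depth=16
  + 100.25.96.0/20 (H2) depth=20
  + 70.254.112.0/21 (H1) depth=21
  + 59.32.0.0/12 (H0) depth=12
  lookup 59.39.166.10: bits 001110110010011110100110 walk d0:-→d1:-→d2:-→d3:-→d4:-→d5:-→d6:-→d7:-→d8:-→d9:-→d10:-→d11:-→d12:H0→d13:-→d14:-→d15:-→d16:H1→d17:-→d18:-→d19:-→d20:-→d21:-→d22:-→d23:-→d24:H1 -> H1
  lookup 59.39.166.186: bits 001110110010011110100110 walk d0:-→d1:-→d2:-→d3:-→d4:-→d5:-→d6:-→d7:-→d8:-→d9:-→d10:-→d11:-→d12:H0→d13:-→d14:-→d15:-→d16:H1→d17:-→d18:-→d19:-→d20:-→d21:-→d22:-→d23:-→d24:H1 -> H1
  + 64.0.0.0/3 (H1) depth=3

== LOOKUPS ==
["H0","H0","H3","H3","H3","H1","H1"]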